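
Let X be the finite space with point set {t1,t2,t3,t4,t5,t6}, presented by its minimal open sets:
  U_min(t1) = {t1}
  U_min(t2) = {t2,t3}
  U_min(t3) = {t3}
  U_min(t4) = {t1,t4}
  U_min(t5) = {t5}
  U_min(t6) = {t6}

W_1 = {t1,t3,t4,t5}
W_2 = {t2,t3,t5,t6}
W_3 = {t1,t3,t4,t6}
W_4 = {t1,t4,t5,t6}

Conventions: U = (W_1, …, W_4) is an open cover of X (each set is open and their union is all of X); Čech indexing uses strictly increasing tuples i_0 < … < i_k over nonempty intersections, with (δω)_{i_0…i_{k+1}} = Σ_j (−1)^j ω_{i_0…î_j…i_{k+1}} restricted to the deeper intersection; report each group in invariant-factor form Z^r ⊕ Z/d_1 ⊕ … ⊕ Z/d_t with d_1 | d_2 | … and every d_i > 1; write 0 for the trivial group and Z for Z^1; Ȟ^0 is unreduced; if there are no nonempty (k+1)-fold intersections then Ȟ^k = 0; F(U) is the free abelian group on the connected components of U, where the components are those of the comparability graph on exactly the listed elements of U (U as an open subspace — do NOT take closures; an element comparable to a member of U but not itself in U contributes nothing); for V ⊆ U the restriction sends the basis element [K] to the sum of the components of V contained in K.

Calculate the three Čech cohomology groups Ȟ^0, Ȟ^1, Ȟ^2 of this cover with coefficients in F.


cover nerve:
  W12={t3,t5} W13={t1,t3,t4} W14={t1,t4,t5} W23={t3,t6} W24={t5,t6} W34={t1,t4,t6}
  W123={t3} W124={t5} W134={t1,t4} W234={t6}
components per intersection:
  W1: {t1,t4} {t3} {t5}
  W2: {t2,t3} {t5} {t6}
  W3: {t1,t4} {t3} {t6}
  W4: {t1,t4} {t5} {t6}
  W12: {t3} {t5}
  W13: {t1,t4} {t3}
  W14: {t1,t4} {t5}
  W23: {t3} {t6}
  W24: {t5} {t6}
  W34: {t1,t4} {t6}
  W123: {t3}
  W124: {t5}
  W134: {t1,t4}
  W234: {t6}
C dims 12,12,4; δ0: rk 8, SNF 1^8; δ1: rk 4, SNF 1^4
Ȟ^0: (12−8)−0=4 ⇒ Z^4
Ȟ^1: (12−4)−8=0 ⇒ 0
Ȟ^2: (4−0)−4=0 ⇒ 0

Ȟ^0(U;F) ≅ Z^4; Ȟ^1(U;F) ≅ 0; Ȟ^2(U;F) ≅ 0


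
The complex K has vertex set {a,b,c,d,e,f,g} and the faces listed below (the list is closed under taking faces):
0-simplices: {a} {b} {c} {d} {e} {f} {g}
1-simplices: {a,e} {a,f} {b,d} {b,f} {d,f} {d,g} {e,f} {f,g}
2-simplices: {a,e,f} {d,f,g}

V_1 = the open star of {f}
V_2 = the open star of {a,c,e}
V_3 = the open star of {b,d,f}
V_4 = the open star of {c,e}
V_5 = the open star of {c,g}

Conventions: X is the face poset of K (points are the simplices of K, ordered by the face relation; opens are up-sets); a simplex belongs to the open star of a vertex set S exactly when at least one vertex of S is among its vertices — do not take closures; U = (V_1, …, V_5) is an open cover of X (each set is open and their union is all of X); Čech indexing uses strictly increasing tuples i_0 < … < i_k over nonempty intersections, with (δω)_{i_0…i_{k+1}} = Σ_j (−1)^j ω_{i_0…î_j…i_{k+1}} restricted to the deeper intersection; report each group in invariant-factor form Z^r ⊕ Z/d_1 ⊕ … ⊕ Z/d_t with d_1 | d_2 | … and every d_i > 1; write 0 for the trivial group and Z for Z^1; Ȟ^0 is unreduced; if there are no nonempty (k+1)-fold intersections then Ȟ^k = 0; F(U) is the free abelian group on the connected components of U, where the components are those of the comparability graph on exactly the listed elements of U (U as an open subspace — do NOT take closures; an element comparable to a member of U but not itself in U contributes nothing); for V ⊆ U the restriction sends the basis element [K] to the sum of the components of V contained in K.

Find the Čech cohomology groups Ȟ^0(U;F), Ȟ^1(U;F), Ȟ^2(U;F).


Ȟ^0 = Z^2; Ȟ^1 = 0; Ȟ^2 = 0

nerve of the cover:
  V1={{f},{a,f},{b,f},{d,f},{e,f},{f,g},{a,e,f},{d,f,g}} V2={{a},{c},{e},{a,e},{a,f},{e,f},{a,e,f}} V3={{b},{d},{f},{a,f},{b,d},{b,f},{d,f},{d,g},{e,f},{f,g},{a,e,f},{d,f,g}} V4={{c},{e},{a,e},{e,f},{a,e,f}} V5={{c},{g},{d,g},{f,g},{d,f,g}}
  V12={{a,f},{e,f},{a,e,f}} V13={{f},{a,f},{b,f},{d,f},{e,f},{f,g},{a,e,f},{d,f,g}} V14={{e,f},{a,e,f}} V15={{f,g},{d,f,g}} V23={{a,f},{e,f},{a,e,f}} V24={{c},{e},{a,e},{e,f},{a,e,f}} V25={{c}} V34={{e,f},{a,e,f}} V35={{d,g},{f,g},{d,f,g}} V45={{c}}
  V123={{a,f},{e,f},{a,e,f}} V124={{e,f},{a,e,f}} V134={{e,f},{a,e,f}} V135={{f,g},{d,f,g}} V234={{e,f},{a,e,f}} V245={{c}}
  V1234={{e,f},{a,e,f}}
components per intersection:
  V1: {{f},{a,f},{b,f},{d,f},{e,f},{f,g},{a,e,f},{d,f,g}}
  V2: {{a},{e},{a,e},{a,f},{e,f},{a,e,f}} {{c}}
  V3: {{b},{d},{f},{a,f},{b,d},{b,f},{d,f},{d,g},{e,f},{f,g},{a,e,f},{d,f,g}}
  V4: {{c}} {{e},{a,e},{e,f},{a,e,f}}
  V5: {{c}} {{g},{d,g},{f,g},{d,f,g}}
  V12: {{a,f},{e,f},{a,e,f}}
  V13: {{f},{a,f},{b,f},{d,f},{e,f},{f,g},{a,e,f},{d,f,g}}
  V14: {{e,f},{a,e,f}}
  V15: {{f,g},{d,f,g}}
  V23: {{a,f},{e,f},{a,e,f}}
  V24: {{c}} {{e},{a,e},{e,f},{a,e,f}}
  V25: {{c}}
  V34: {{e,f},{a,e,f}}
  V35: {{d,g},{f,g},{d,f,g}}
  V45: {{c}}
  V123: {{a,f},{e,f},{a,e,f}}
  V124: {{e,f},{a,e,f}}
  V134: {{e,f},{a,e,f}}
  V135: {{f,g},{d,f,g}}
  V234: {{e,f},{a,e,f}}
  V245: {{c}}
  V1234: {{e,f},{a,e,f}}
C dims 8,11,6,1; δ0: rk 6, SNF 1^6; δ1: rk 5, SNF 1^5; δ2: rk 1, SNF 1^1
Ȟ^0 = (8 − 6) − 0 = 2, so Ȟ^0 ≅ Z^2
Ȟ^1 = (11 − 5) − 6 = 0, so Ȟ^1 ≅ 0
Ȟ^2 = (6 − 1) − 5 = 0, so Ȟ^2 ≅ 0


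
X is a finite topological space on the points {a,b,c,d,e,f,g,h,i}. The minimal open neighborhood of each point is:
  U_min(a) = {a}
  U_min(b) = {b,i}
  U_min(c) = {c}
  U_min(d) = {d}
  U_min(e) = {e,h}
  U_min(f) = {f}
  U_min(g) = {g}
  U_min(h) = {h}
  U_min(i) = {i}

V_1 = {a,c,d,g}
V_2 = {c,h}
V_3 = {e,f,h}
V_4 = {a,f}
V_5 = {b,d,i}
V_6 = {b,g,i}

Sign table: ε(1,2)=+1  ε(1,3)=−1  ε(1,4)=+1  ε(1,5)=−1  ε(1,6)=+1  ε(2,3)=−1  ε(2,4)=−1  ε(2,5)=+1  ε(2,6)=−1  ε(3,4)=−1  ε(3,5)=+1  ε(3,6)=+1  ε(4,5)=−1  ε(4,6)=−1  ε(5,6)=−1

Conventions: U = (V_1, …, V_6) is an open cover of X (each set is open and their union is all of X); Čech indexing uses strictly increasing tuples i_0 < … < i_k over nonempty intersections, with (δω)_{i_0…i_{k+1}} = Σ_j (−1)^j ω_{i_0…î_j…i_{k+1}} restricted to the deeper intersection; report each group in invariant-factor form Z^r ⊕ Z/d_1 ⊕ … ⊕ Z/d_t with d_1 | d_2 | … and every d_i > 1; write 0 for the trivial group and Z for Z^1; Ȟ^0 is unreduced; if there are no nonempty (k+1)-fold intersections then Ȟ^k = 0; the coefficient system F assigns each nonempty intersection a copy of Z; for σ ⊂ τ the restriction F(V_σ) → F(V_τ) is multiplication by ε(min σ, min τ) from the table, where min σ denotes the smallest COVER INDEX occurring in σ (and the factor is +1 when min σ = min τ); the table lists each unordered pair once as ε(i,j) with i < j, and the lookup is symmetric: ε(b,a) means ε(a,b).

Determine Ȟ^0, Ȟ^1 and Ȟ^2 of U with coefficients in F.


Ȟ^0(U;F) ≅ Z,  Ȟ^1(U;F) ≅ Z^2,  Ȟ^2(U;F) ≅ 0

nerve of the cover:
  V12={c} V14={a} V15={d} V16={g} V23={h} V34={f} V56={b,i}
C dims 6,7; δ0: rk 5, SNF 1^5
Ȟ^0 = (6 − 5) − 0 = 1, so Ȟ^0 ≅ Z
Ȟ^1 = (7 − 0) − 5 = 2, so Ȟ^1 ≅ Z^2
Ȟ^2 = (0 − 0) − 0 = 0, so Ȟ^2 ≅ 0


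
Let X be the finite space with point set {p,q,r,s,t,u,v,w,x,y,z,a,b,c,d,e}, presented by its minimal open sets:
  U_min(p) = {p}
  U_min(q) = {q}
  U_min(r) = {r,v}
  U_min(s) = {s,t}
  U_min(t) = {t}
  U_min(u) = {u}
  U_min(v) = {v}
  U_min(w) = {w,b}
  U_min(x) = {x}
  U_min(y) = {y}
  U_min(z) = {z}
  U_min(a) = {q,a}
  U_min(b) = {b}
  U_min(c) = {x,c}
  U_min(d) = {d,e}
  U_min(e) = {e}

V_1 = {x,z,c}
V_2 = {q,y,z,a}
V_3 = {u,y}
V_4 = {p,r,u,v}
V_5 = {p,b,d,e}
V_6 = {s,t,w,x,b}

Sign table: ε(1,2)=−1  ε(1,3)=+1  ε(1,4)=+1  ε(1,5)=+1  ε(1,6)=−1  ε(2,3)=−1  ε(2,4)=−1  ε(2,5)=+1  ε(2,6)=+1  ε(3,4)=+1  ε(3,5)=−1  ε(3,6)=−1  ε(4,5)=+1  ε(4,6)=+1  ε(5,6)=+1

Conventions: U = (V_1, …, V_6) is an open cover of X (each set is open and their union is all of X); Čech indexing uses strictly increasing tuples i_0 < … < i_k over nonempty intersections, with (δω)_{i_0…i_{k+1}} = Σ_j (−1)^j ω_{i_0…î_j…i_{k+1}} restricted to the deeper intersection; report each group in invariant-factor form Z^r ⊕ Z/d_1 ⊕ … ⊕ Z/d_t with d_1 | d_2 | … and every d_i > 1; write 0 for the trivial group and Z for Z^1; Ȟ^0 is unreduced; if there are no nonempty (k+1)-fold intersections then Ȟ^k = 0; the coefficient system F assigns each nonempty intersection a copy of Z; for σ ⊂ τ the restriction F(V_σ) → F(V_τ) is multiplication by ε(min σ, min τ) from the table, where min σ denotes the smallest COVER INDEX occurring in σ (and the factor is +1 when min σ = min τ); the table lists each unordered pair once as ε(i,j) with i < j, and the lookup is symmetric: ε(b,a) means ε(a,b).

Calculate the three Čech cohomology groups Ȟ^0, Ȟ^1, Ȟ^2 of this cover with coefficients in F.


nerve of the cover:
  V12={z} V16={x} V23={y} V34={u} V45={p} V56={b}
C dims 6,6; δ0: rk 6, SNF 1^5·2
Ȟ^0 = (6 − 6) − 0 = 0, so Ȟ^0 ≅ 0
Ȟ^1 = (6 − 0) − 6 = 0 plus torsion [2], so Ȟ^1 ≅ Z/2
Ȟ^2 = (0 − 0) − 0 = 0, so Ȟ^2 ≅ 0

Ȟ^0 = 0,  Ȟ^1 = Z/2,  Ȟ^2 = 0


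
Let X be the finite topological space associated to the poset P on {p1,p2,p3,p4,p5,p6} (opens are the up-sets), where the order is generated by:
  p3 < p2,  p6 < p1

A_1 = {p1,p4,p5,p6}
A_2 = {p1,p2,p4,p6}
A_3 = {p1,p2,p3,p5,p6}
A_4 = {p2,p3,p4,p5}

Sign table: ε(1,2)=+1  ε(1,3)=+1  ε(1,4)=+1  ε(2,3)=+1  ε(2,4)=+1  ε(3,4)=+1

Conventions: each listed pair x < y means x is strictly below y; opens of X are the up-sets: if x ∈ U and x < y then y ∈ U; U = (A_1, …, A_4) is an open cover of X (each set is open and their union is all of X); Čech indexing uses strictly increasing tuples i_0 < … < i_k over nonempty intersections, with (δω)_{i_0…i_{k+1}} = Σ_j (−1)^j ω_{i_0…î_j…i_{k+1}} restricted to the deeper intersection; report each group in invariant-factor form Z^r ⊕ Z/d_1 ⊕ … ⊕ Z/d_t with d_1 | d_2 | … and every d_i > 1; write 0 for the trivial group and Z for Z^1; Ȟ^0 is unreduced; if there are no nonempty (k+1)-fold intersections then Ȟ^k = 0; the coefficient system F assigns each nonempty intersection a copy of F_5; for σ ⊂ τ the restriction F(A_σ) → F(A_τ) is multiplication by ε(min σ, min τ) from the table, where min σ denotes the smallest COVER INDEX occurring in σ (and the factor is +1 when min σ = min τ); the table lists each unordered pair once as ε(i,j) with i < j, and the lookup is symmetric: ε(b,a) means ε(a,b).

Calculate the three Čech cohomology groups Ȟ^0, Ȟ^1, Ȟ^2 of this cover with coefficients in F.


Ȟ^0 ≅ Z/5, Ȟ^1 ≅ 0, Ȟ^2 ≅ Z/5

cover nerve:
  A12={p1,p4,p6} A13={p1,p5,p6} A14={p4,p5} A23={p1,p2,p6} A24={p2,p4} A34={p2,p3,p5}
  A123={p1,p6} A124={p4} A134={p5} A234={p2}
C dims 4,6,4; δ0: rk_F5 3; δ1: rk_F5 3
Ȟ^0: (4−3)−0=1 ⇒ Z/5
Ȟ^1: (6−3)−3=0 ⇒ 0
Ȟ^2: (4−0)−3=1 ⇒ Z/5


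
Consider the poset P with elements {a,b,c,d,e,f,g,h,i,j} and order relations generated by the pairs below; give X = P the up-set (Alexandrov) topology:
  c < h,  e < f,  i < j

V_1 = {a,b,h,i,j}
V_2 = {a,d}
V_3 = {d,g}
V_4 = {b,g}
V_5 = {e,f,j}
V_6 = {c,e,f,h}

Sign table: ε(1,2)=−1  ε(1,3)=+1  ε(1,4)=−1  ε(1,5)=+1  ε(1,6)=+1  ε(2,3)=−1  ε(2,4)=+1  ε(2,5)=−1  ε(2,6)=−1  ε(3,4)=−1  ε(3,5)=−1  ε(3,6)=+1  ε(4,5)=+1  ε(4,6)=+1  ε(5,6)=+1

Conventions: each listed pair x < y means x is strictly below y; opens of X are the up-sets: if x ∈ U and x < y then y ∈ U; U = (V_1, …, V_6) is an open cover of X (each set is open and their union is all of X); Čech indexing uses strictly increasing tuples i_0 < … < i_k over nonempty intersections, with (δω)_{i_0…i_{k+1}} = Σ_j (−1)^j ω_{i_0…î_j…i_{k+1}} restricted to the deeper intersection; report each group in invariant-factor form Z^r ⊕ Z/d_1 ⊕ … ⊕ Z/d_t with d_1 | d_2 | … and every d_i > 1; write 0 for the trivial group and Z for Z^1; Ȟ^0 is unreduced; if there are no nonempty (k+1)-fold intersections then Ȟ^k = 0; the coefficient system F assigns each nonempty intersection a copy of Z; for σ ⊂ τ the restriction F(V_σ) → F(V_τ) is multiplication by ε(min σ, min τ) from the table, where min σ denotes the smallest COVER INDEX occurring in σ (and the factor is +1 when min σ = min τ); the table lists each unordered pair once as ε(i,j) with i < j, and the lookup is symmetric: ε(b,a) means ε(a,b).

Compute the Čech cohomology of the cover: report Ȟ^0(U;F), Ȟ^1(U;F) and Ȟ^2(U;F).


nerve of the cover:
  V12={a} V14={b} V15={j} V16={h} V23={d} V34={g} V56={e,f}
C dims 6,7; δ0: rk 5, SNF 1^5
Ȟ^0 = (6 − 5) − 0 = 1, so Ȟ^0 ≅ Z
Ȟ^1 = (7 − 0) − 5 = 2, so Ȟ^1 ≅ Z^2
Ȟ^2 = (0 − 0) − 0 = 0, so Ȟ^2 ≅ 0

Ȟ^0 ≅ Z, Ȟ^1 ≅ Z^2, Ȟ^2 ≅ 0


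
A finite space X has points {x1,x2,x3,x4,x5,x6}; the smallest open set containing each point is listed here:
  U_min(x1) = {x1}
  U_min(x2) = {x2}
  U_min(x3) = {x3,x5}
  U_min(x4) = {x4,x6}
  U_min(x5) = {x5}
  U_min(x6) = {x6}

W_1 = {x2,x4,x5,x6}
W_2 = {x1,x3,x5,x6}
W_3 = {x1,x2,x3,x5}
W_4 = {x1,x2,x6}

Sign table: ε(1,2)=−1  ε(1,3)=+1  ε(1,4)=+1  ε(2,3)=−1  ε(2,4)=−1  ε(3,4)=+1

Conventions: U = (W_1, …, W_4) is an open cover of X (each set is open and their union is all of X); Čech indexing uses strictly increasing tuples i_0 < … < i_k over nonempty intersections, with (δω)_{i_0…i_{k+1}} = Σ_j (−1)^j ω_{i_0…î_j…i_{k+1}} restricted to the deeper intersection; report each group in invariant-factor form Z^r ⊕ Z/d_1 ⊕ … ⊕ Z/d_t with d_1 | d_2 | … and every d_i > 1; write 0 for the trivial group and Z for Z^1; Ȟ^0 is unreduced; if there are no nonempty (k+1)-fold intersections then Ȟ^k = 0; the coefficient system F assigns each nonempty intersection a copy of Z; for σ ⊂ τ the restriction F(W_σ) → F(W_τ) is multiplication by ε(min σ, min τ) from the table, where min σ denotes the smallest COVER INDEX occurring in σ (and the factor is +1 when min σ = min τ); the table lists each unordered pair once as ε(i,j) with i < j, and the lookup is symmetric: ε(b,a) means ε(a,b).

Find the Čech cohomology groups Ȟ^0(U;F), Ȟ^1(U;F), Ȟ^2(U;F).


nonempty intersections:
  W12={x5,x6} W13={x2,x5} W14={x2,x6} W23={x1,x3,x5} W24={x1,x6} W34={x1,x2}
  W123={x5} W124={x6} W134={x2} W234={x1}
C dims 4,6,4; δ0: rk 3, SNF 1^3; δ1: rk 3, SNF 1^3
Ȟ^0: (4−3)−0=1 ⇒ Z
Ȟ^1: (6−3)−3=0 ⇒ 0
Ȟ^2: (4−0)−3=1 ⇒ Z

Ȟ^0(U;F) ≅ Z,  Ȟ^1(U;F) ≅ 0,  Ȟ^2(U;F) ≅ Z


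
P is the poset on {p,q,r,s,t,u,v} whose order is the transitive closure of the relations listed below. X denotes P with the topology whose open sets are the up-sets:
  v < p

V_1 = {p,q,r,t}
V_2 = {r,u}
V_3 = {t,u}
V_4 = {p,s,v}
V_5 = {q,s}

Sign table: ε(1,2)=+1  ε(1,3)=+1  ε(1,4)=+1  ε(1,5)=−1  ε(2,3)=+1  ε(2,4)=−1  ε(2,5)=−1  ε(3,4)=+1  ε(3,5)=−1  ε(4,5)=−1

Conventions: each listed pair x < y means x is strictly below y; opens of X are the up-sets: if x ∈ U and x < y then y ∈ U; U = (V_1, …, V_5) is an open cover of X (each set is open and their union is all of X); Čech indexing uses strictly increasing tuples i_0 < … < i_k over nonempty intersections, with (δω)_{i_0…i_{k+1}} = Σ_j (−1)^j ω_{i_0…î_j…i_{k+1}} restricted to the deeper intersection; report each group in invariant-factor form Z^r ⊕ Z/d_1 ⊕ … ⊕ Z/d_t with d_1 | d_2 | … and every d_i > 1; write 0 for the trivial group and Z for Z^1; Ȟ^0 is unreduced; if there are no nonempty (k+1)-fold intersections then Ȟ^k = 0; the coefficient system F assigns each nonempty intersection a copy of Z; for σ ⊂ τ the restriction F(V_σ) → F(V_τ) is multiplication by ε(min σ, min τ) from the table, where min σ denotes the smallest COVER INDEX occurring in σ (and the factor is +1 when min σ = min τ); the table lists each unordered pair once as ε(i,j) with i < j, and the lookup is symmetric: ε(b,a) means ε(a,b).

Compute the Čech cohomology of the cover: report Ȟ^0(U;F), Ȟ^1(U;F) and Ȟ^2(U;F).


Ȟ^0(U;F) ≅ Z, Ȟ^1(U;F) ≅ Z^2, Ȟ^2(U;F) ≅ 0

nerve simplices:
  V12={r} V13={t} V14={p} V15={q} V23={u} V45={s}
C dims 5,6; δ0: rk 4, SNF 1^4
degree 0: 5−4−0 = 1 → Ȟ^0 ≅ Z
degree 1: 6−0−4 = 2 → Ȟ^1 ≅ Z^2
degree 2: 0−0−0 = 0 → Ȟ^2 ≅ 0


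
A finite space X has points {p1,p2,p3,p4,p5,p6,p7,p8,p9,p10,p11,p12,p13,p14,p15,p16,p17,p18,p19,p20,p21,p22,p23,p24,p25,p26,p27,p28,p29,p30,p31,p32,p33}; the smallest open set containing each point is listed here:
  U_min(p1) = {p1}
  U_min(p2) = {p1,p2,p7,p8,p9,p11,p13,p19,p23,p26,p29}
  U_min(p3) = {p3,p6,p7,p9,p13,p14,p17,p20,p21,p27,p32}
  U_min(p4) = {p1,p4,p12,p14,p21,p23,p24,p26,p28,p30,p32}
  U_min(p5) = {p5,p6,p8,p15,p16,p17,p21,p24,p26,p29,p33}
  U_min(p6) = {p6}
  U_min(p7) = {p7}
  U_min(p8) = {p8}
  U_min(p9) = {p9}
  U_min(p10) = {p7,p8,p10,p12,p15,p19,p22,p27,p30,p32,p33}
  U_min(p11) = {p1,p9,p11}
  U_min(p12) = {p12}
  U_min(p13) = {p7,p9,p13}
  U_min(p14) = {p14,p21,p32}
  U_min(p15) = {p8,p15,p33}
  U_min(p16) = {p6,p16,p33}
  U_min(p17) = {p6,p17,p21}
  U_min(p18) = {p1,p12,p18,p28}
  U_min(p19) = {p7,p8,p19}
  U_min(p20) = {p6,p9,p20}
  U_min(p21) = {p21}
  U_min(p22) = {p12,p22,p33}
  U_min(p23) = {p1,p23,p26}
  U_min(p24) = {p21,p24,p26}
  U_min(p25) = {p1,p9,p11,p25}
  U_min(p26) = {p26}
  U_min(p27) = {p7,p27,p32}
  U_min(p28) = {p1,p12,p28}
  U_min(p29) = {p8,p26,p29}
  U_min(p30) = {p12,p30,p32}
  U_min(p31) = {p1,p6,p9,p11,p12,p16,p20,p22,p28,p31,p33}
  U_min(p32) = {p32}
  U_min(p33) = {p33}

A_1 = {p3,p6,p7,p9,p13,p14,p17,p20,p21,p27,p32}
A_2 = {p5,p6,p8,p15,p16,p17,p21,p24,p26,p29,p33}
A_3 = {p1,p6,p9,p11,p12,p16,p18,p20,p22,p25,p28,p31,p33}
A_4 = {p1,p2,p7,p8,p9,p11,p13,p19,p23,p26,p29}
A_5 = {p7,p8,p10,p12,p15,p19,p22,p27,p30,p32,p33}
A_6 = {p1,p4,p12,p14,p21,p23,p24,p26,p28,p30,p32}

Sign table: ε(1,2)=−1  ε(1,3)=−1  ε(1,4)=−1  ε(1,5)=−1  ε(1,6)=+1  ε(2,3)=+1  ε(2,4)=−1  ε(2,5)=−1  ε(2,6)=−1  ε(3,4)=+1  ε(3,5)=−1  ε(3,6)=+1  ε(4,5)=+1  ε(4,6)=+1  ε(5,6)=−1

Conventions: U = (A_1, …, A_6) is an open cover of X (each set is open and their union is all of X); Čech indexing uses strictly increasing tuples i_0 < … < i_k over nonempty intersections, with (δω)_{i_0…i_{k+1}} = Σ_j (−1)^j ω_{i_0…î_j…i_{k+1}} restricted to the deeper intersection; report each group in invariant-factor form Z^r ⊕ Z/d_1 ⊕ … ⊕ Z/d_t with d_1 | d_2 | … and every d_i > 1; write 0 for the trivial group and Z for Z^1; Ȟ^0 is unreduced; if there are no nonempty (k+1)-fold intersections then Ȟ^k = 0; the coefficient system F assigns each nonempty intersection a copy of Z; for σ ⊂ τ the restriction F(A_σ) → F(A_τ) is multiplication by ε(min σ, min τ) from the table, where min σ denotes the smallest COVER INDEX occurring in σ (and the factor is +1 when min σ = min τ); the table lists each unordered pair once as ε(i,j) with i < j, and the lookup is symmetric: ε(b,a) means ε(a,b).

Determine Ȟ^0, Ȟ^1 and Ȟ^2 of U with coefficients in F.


Ȟ^0 = 0, Ȟ^1 = Z/2 and Ȟ^2 = Z

nerve simplices:
  A12={p6,p17,p21} A13={p6,p9,p20} A14={p7,p9,p13} A15={p7,p27,p32} A16={p14,p21,p32} A23={p6,p16,p33} A24={p8,p26,p29} A25={p8,p15,p33} A26={p21,p24,p26} A34={p1,p9,p11} A35={p12,p22,p33} A36={p1,p12,p28} A45={p7,p8,p19} A46={p1,p23,p26} A56={p12,p30,p32}
  A123={p6} A126={p21} A134={p9} A145={p7} A156={p32} A235={p33} A245={p8} A246={p26} A346={p1} A356={p12}
C dims 6,15,10; δ0: rk 6, SNF 1^5·2; δ1: rk 9, SNF 1^9
degree 0: 6−6−0 = 0 → Ȟ^0 ≅ 0
degree 1: 15−9−6 = 0 plus torsion [2] → Ȟ^1 ≅ Z/2
degree 2: 10−0−9 = 1 → Ȟ^2 ≅ Z


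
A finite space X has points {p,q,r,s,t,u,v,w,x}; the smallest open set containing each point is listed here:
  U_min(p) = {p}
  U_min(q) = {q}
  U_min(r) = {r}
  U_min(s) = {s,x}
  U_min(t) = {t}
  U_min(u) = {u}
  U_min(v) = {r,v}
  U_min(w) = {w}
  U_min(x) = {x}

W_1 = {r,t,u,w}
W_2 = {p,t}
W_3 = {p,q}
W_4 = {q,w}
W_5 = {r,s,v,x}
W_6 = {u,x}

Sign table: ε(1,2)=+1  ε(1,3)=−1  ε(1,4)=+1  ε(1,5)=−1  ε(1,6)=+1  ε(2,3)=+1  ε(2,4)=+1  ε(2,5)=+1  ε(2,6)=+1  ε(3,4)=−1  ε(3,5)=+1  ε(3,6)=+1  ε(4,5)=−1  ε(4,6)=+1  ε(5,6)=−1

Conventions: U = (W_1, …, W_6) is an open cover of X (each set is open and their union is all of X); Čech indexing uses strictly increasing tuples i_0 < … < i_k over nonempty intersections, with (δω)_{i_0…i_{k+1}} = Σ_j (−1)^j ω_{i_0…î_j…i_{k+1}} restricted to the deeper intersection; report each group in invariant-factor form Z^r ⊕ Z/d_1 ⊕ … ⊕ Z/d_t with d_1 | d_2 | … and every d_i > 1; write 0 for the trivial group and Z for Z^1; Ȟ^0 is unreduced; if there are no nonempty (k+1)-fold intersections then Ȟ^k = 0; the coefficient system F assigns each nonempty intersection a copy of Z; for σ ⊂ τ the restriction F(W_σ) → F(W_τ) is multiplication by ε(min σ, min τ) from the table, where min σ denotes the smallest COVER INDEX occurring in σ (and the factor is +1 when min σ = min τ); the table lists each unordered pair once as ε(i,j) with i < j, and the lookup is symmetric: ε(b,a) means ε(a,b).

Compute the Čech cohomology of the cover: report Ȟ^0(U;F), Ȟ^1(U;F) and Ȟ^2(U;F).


Ȟ^0(U;F) ≅ 0, Ȟ^1(U;F) ≅ Z ⊕ Z/2 and Ȟ^2(U;F) ≅ 0

intersection data:
  W12={t} W14={w} W15={r} W16={u} W23={p} W34={q} W56={x}
C dims 6,7; δ0: rk 6, SNF 1^5·2
Ȟ^0 = (6 − 6) − 0 = 0, so Ȟ^0 ≅ 0
Ȟ^1 = (7 − 0) − 6 = 1 plus torsion [2], so Ȟ^1 ≅ Z ⊕ Z/2
Ȟ^2 = (0 − 0) − 0 = 0, so Ȟ^2 ≅ 0


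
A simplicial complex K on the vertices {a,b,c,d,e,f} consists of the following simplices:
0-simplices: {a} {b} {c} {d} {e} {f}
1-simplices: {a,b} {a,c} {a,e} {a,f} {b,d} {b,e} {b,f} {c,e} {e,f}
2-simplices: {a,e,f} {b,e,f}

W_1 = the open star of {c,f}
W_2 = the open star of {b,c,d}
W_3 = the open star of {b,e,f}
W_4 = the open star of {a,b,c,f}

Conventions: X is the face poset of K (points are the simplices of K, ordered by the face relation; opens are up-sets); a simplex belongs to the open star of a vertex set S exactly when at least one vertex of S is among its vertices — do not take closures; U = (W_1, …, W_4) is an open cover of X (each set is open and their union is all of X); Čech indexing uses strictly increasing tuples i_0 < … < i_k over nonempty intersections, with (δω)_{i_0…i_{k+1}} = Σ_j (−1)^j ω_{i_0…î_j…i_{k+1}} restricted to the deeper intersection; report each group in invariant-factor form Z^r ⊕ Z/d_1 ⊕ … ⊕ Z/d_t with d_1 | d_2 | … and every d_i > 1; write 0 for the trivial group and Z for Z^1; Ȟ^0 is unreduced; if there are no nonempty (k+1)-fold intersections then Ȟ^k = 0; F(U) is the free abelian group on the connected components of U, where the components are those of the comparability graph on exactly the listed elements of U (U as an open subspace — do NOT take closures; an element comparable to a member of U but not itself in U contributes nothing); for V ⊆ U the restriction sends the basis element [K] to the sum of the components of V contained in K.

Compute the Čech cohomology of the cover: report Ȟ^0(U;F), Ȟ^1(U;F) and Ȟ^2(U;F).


Ȟ^0 ≅ Z,  Ȟ^1 ≅ Z,  Ȟ^2 ≅ 0

cover nerve:
  W1={{c},{f},{a,c},{a,f},{b,f},{c,e},{e,f},{a,e,f},{b,e,f}} W2={{b},{c},{d},{a,b},{a,c},{b,d},{b,e},{b,f},{c,e},{b,e,f}} W3={{b},{e},{f},{a,b},{a,e},{a,f},{b,d},{b,e},{b,f},{c,e},{e,f},{a,e,f},{b,e,f}} W4={{a},{b},{c},{f},{a,b},{a,c},{a,e},{a,f},{b,d},{b,e},{b,f},{c,e},{e,f},{a,e,f},{b,e,f}}
  W12={{c},{a,c},{b,f},{c,e},{b,e,f}} W13={{f},{a,f},{b,f},{c,e},{e,f},{a,e,f},{b,e,f}} W14={{c},{f},{a,c},{a,f},{b,f},{c,e},{e,f},{a,e,f},{b,e,f}} W23={{b},{a,b},{b,d},{b,e},{b,f},{c,e},{b,e,f}} W24={{b},{c},{a,b},{a,c},{b,d},{b,e},{b,f},{c,e},{b,e,f}} W34={{b},{f},{a,b},{a,e},{a,f},{b,d},{b,e},{b,f},{c,e},{e,f},{a,e,f},{b,e,f}}
  W123={{b,f},{c,e},{b,e,f}} W124={{c},{a,c},{b,f},{c,e},{b,e,f}} W134={{f},{a,f},{b,f},{c,e},{e,f},{a,e,f},{b,e,f}} W234={{b},{a,b},{b,d},{b,e},{b,f},{c,e},{b,e,f}}
  W1234={{b,f},{c,e},{b,e,f}}
components per intersection:
  W1: {{c},{a,c},{c,e}} {{f},{a,f},{b,f},{e,f},{a,e,f},{b,e,f}}
  W2: {{b},{d},{a,b},{b,d},{b,e},{b,f},{b,e,f}} {{c},{a,c},{c,e}}
  W3: {{b},{e},{f},{a,b},{a,e},{a,f},{b,d},{b,e},{b,f},{c,e},{e,f},{a,e,f},{b,e,f}}
  W4: {{a},{b},{c},{f},{a,b},{a,c},{a,e},{a,f},{b,d},{b,e},{b,f},{c,e},{e,f},{a,e,f},{b,e,f}}
  W12: {{c},{a,c},{c,e}} {{b,f},{b,e,f}}
  W13: {{f},{a,f},{b,f},{e,f},{a,e,f},{b,e,f}} {{c,e}}
  W14: {{c},{a,c},{c,e}} {{f},{a,f},{b,f},{e,f},{a,e,f},{b,e,f}}
  W23: {{b},{a,b},{b,d},{b,e},{b,f},{b,e,f}} {{c,e}}
  W24: {{b},{a,b},{b,d},{b,e},{b,f},{b,e,f}} {{c},{a,c},{c,e}}
  W34: {{b},{f},{a,b},{a,e},{a,f},{b,d},{b,e},{b,f},{e,f},{a,e,f},{b,e,f}} {{c,e}}
  W123: {{b,f},{b,e,f}} {{c,e}}
  W124: {{c},{a,c},{c,e}} {{b,f},{b,e,f}}
  W134: {{f},{a,f},{b,f},{e,f},{a,e,f},{b,e,f}} {{c,e}}
  W234: {{b},{a,b},{b,d},{b,e},{b,f},{b,e,f}} {{c,e}}
  W1234: {{b,f},{b,e,f}} {{c,e}}
C dims 6,12,8,2; δ0: rk 5, SNF 1^5; δ1: rk 6, SNF 1^6; δ2: rk 2, SNF 1^2
Ȟ^0: (6−5)−0=1 ⇒ Z
Ȟ^1: (12−6)−5=1 ⇒ Z
Ȟ^2: (8−2)−6=0 ⇒ 0


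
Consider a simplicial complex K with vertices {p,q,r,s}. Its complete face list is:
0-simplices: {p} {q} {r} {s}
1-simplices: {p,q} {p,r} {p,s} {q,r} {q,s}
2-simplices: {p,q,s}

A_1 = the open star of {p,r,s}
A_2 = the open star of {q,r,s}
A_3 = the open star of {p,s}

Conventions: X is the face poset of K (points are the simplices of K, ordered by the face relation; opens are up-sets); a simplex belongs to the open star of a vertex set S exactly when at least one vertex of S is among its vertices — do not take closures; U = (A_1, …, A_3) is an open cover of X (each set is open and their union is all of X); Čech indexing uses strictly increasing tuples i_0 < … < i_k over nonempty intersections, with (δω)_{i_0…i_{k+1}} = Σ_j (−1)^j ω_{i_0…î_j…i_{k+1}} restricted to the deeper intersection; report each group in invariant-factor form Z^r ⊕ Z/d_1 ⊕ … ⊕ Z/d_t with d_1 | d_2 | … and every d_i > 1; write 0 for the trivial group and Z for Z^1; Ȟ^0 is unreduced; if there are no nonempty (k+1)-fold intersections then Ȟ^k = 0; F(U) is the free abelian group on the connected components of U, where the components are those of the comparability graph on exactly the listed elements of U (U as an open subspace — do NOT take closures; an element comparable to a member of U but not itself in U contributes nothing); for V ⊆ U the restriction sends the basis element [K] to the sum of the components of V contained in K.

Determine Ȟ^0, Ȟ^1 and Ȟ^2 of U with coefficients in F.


nonempty intersections:
  A1={{p},{r},{s},{p,q},{p,r},{p,s},{q,r},{q,s},{p,q,s}} A2={{q},{r},{s},{p,q},{p,r},{p,s},{q,r},{q,s},{p,q,s}} A3={{p},{s},{p,q},{p,r},{p,s},{q,s},{p,q,s}}
  A12={{r},{s},{p,q},{p,r},{p,s},{q,r},{q,s},{p,q,s}} A13={{p},{s},{p,q},{p,r},{p,s},{q,s},{p,q,s}} A23={{s},{p,q},{p,r},{p,s},{q,s},{p,q,s}}
  A123={{s},{p,q},{p,r},{p,s},{q,s},{p,q,s}}
components per intersection:
  A1: {{p},{r},{s},{p,q},{p,r},{p,s},{q,r},{q,s},{p,q,s}}
  A2: {{q},{r},{s},{p,q},{p,r},{p,s},{q,r},{q,s},{p,q,s}}
  A3: {{p},{s},{p,q},{p,r},{p,s},{q,s},{p,q,s}}
  A12: {{r},{p,r},{q,r}} {{s},{p,q},{p,s},{q,s},{p,q,s}}
  A13: {{p},{s},{p,q},{p,r},{p,s},{q,s},{p,q,s}}
  A23: {{s},{p,q},{p,s},{q,s},{p,q,s}} {{p,r}}
  A123: {{s},{p,q},{p,s},{q,s},{p,q,s}} {{p,r}}
C dims 3,5,2; δ0: rk 2, SNF 1^2; δ1: rk 2, SNF 1^2
Ȟ^0: (3−2)−0=1 ⇒ Z
Ȟ^1: (5−2)−2=1 ⇒ Z
Ȟ^2: (2−0)−2=0 ⇒ 0

Ȟ^0 = Z, Ȟ^1 = Z and Ȟ^2 = 0


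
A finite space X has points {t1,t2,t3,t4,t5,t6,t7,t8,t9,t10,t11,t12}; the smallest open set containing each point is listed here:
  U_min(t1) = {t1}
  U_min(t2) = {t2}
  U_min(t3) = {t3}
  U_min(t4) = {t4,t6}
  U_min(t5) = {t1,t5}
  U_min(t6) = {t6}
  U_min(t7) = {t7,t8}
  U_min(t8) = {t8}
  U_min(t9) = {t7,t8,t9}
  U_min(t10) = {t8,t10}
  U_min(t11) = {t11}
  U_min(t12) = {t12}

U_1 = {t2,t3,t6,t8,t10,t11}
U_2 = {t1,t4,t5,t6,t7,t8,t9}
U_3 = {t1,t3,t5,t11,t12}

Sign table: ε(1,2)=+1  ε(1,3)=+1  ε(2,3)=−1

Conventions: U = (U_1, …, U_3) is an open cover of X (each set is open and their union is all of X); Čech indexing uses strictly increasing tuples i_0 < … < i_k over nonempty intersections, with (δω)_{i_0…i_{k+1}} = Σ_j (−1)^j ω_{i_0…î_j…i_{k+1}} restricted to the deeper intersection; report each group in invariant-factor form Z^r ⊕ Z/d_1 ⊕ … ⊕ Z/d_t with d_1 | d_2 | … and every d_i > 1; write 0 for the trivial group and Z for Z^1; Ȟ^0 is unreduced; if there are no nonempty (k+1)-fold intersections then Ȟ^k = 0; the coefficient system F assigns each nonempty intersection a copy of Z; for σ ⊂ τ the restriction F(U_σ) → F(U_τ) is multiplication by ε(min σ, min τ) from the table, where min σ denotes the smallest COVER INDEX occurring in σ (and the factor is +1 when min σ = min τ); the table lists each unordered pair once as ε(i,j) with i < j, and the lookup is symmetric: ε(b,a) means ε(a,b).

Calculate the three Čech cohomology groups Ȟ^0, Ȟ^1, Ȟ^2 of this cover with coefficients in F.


Ȟ^0 ≅ 0; Ȟ^1 ≅ Z/2; Ȟ^2 ≅ 0

nerve of the cover:
  U12={t6,t8} U13={t3,t11} U23={t1,t5}
C dims 3,3; δ0: rk 3, SNF 1^2·2
Ȟ^0 = (3 − 3) − 0 = 0, so Ȟ^0 ≅ 0
Ȟ^1 = (3 − 0) − 3 = 0 plus torsion [2], so Ȟ^1 ≅ Z/2
Ȟ^2 = (0 − 0) − 0 = 0, so Ȟ^2 ≅ 0


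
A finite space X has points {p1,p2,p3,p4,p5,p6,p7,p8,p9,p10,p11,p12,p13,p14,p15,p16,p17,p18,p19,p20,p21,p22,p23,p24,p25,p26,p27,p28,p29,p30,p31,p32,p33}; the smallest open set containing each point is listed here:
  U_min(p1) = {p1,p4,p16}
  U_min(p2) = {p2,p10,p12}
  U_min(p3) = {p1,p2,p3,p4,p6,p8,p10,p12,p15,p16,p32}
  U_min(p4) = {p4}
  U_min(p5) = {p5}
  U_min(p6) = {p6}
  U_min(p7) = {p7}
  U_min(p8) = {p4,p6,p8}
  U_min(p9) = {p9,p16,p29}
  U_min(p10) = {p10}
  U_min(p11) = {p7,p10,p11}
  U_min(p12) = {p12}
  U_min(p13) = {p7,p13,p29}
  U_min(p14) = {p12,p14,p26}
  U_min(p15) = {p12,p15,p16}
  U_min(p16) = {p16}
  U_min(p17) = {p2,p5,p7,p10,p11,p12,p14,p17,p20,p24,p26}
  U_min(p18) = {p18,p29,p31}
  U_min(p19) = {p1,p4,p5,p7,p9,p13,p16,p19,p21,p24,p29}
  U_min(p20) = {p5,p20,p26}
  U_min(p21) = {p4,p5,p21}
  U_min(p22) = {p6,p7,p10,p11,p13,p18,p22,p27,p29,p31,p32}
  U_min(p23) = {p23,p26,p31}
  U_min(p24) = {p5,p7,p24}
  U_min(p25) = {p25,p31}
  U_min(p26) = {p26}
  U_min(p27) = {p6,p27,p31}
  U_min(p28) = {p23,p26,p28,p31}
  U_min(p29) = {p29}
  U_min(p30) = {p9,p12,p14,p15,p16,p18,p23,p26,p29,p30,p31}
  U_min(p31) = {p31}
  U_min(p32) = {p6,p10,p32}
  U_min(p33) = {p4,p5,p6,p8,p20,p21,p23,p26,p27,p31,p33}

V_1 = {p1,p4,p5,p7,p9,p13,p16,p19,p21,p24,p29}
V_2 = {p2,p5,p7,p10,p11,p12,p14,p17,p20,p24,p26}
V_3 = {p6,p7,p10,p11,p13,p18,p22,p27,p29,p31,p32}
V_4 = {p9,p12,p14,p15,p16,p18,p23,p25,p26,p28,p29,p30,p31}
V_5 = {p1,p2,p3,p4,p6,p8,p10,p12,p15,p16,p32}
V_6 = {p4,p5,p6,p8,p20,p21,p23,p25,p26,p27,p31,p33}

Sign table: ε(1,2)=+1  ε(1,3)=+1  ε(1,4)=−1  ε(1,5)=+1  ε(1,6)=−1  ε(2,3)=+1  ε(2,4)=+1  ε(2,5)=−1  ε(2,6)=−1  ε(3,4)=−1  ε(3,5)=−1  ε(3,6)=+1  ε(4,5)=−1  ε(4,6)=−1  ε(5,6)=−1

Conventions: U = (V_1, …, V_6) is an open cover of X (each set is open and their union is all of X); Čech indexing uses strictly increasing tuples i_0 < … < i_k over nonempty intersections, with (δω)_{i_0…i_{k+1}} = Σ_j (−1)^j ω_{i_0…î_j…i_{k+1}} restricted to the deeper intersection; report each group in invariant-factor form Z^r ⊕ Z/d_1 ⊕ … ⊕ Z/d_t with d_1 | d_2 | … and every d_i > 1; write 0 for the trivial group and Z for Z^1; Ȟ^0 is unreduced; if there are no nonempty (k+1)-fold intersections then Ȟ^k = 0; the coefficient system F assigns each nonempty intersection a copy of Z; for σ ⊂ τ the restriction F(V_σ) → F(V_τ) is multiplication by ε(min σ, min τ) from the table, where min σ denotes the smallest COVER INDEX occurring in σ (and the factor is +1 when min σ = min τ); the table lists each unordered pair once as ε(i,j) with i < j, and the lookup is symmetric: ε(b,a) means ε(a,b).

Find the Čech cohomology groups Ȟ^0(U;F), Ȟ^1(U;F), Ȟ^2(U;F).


Ȟ^0(U;F) ≅ 0,  Ȟ^1(U;F) ≅ Z/2,  Ȟ^2(U;F) ≅ Z

nerve of the cover:
  V12={p5,p7,p24} V13={p7,p13,p29} V14={p9,p16,p29} V15={p1,p4,p16} V16={p4,p5,p21} V23={p7,p10,p11} V24={p12,p14,p26} V25={p2,p10,p12} V26={p5,p20,p26} V34={p18,p29,p31} V35={p6,p10,p32} V36={p6,p27,p31} V45={p12,p15,p16} V46={p23,p25,p26,p31} V56={p4,p6,p8}
  V123={p7} V126={p5} V134={p29} V145={p16} V156={p4} V235={p10} V245={p12} V246={p26} V346={p31} V356={p6}
C dims 6,15,10; δ0: rk 6, SNF 1^5·2; δ1: rk 9, SNF 1^9
Ȟ^0 = (6 − 6) − 0 = 0, so Ȟ^0 ≅ 0
Ȟ^1 = (15 − 9) − 6 = 0 plus torsion [2], so Ȟ^1 ≅ Z/2
Ȟ^2 = (10 − 0) − 9 = 1, so Ȟ^2 ≅ Z


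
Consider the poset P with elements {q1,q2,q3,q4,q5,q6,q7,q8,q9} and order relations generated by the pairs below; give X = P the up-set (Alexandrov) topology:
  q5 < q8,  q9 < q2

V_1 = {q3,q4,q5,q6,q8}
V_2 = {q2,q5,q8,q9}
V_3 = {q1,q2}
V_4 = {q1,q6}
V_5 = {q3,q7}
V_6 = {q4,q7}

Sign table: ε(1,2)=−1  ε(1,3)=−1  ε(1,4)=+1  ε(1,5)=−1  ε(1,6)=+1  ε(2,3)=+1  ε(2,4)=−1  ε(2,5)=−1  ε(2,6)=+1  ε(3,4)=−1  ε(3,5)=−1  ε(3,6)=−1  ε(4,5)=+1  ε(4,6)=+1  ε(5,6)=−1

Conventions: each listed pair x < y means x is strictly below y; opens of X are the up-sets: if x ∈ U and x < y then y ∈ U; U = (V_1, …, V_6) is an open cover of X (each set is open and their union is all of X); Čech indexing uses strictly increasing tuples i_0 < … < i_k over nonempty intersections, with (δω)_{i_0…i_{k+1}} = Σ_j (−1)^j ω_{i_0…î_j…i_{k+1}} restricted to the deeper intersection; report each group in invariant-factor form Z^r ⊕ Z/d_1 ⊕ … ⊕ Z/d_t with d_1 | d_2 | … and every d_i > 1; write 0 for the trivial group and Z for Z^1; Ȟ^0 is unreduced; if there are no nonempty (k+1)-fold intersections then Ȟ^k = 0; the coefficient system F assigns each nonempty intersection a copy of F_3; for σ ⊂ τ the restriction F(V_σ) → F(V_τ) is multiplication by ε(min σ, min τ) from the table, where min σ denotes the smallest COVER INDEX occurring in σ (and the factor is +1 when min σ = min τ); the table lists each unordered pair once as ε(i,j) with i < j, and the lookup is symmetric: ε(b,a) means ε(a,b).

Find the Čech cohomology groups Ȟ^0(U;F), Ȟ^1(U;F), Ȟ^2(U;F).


Ȟ^0 = Z/3, Ȟ^1 = Z/3 ⊕ Z/3 and Ȟ^2 = 0

nonempty intersections:
  V12={q5,q8} V14={q6} V15={q3} V16={q4} V23={q2} V34={q1} V56={q7}
C dims 6,7; δ0: rk_F3 5
Ȟ^0: (6−5)−0=1 ⇒ Z/3
Ȟ^1: (7−0)−5=2 ⇒ Z/3 ⊕ Z/3
Ȟ^2: (0−0)−0=0 ⇒ 0


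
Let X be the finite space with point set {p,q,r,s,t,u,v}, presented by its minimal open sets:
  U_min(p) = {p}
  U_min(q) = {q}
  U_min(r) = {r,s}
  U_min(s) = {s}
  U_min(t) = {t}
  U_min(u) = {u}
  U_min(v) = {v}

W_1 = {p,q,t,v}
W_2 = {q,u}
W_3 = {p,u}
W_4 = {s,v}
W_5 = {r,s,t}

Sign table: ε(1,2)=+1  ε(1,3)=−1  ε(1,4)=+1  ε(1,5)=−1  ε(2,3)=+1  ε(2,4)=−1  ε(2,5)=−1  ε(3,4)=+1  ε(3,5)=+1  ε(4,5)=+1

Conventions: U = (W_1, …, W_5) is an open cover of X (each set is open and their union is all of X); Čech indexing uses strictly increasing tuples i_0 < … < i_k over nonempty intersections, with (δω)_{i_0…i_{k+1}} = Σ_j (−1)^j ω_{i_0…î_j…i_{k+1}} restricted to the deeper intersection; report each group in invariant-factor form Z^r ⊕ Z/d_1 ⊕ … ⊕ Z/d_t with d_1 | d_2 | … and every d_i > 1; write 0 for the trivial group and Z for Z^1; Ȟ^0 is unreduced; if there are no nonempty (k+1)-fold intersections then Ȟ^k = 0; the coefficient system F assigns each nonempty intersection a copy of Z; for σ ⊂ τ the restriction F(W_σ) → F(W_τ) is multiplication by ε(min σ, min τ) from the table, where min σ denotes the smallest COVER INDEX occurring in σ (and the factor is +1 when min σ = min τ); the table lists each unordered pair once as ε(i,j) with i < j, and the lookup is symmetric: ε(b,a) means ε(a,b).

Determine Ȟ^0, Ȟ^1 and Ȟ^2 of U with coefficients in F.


cover nerve:
  W12={q} W13={p} W14={v} W15={t} W23={u} W45={s}
C dims 5,6; δ0: rk 5, SNF 1^4·2
Ȟ^0: (5−5)−0=0 ⇒ 0
Ȟ^1: (6−0)−5=1 plus torsion [2] ⇒ Z ⊕ Z/2
Ȟ^2: (0−0)−0=0 ⇒ 0

Ȟ^0 ≅ 0; Ȟ^1 ≅ Z ⊕ Z/2; Ȟ^2 ≅ 0


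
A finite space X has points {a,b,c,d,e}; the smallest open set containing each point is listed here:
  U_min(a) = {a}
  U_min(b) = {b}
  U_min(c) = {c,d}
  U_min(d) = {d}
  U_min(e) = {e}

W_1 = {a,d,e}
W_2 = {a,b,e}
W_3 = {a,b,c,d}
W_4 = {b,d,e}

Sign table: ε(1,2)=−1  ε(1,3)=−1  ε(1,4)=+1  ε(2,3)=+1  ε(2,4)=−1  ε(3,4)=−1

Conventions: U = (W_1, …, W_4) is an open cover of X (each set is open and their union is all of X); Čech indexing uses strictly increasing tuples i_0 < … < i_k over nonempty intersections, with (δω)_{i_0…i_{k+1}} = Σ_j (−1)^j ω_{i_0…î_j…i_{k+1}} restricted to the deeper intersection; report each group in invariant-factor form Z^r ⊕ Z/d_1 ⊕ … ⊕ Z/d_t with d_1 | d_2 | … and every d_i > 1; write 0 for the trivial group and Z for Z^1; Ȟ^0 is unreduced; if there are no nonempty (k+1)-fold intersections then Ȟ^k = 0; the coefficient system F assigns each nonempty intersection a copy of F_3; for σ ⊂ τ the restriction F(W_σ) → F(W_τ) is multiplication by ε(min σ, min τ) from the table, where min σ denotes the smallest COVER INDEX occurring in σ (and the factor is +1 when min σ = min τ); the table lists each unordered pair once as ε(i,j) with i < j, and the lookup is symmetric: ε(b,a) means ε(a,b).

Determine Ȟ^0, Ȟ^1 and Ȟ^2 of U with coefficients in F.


nerve of the cover:
  W12={a,e} W13={a,d} W14={d,e} W23={a,b} W24={b,e} W34={b,d}
  W123={a} W124={e} W134={d} W234={b}
C dims 4,6,4; δ0: rk_F3 3; δ1: rk_F3 3
Ȟ^0 = (4 − 3) − 0 = 1, so Ȟ^0 ≅ Z/3
Ȟ^1 = (6 − 3) − 3 = 0, so Ȟ^1 ≅ 0
Ȟ^2 = (4 − 0) − 3 = 1, so Ȟ^2 ≅ Z/3

Ȟ^0 = Z/3, Ȟ^1 = 0, Ȟ^2 = Z/3


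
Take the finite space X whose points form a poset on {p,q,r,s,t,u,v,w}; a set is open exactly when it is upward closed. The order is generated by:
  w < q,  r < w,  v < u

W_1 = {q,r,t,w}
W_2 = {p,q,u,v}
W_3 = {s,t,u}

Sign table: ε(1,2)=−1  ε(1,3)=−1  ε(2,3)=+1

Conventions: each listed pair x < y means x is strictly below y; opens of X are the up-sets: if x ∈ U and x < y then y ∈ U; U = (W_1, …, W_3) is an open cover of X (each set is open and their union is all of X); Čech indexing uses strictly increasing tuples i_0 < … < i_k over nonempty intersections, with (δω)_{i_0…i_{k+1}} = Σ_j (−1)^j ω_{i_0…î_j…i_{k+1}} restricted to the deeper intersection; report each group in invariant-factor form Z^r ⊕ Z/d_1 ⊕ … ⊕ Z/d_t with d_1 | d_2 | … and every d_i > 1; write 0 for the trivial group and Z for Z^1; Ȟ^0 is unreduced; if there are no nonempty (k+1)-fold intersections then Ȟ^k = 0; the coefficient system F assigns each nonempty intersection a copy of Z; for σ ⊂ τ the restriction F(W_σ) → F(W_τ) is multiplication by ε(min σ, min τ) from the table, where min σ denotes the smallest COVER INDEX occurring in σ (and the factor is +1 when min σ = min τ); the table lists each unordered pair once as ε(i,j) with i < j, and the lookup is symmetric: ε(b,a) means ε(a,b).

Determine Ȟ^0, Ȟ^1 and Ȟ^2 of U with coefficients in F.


Ȟ^0 ≅ Z, Ȟ^1 ≅ Z, Ȟ^2 ≅ 0

intersection data:
  W12={q} W13={t} W23={u}
C dims 3,3; δ0: rk 2, SNF 1^2
Ȟ^0 = (3 − 2) − 0 = 1, so Ȟ^0 ≅ Z
Ȟ^1 = (3 − 0) − 2 = 1, so Ȟ^1 ≅ Z
Ȟ^2 = (0 − 0) − 0 = 0, so Ȟ^2 ≅ 0


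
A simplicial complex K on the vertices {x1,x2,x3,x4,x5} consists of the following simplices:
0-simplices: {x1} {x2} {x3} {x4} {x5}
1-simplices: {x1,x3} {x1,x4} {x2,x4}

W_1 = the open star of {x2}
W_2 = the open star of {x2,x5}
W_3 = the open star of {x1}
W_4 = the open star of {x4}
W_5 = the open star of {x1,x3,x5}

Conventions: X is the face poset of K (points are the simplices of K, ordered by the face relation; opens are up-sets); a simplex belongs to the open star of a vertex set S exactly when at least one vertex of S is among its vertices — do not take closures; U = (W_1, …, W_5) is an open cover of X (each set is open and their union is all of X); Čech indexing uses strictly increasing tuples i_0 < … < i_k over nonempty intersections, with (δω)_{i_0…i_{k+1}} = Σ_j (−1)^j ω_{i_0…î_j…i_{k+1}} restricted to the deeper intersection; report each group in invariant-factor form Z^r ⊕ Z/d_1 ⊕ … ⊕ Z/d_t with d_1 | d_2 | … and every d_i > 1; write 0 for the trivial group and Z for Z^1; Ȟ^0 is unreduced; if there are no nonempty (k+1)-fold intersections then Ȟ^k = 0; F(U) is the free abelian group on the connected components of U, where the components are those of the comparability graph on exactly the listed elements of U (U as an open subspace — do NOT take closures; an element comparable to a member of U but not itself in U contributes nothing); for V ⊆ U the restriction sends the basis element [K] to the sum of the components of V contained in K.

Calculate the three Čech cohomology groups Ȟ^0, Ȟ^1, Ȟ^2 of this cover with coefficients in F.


nonempty intersections:
  W1={{x2},{x2,x4}} W2={{x2},{x5},{x2,x4}} W3={{x1},{x1,x3},{x1,x4}} W4={{x4},{x1,x4},{x2,x4}} W5={{x1},{x3},{x5},{x1,x3},{x1,x4}}
  W12={{x2},{x2,x4}} W14={{x2,x4}} W24={{x2,x4}} W25={{x5}} W34={{x1,x4}} W35={{x1},{x1,x3},{x1,x4}} W45={{x1,x4}}
  W124={{x2,x4}} W345={{x1,x4}}
components per intersection:
  W1: {{x2},{x2,x4}}
  W2: {{x2},{x2,x4}} {{x5}}
  W3: {{x1},{x1,x3},{x1,x4}}
  W4: {{x4},{x1,x4},{x2,x4}}
  W5: {{x1},{x3},{x1,x3},{x1,x4}} {{x5}}
  W12: {{x2},{x2,x4}}
  W14: {{x2,x4}}
  W24: {{x2,x4}}
  W25: {{x5}}
  W34: {{x1,x4}}
  W35: {{x1},{x1,x3},{x1,x4}}
  W45: {{x1,x4}}
  W124: {{x2,x4}}
  W345: {{x1,x4}}
C dims 7,7,2; δ0: rk 5, SNF 1^5; δ1: rk 2, SNF 1^2
Ȟ^0: (7−5)−0=2 ⇒ Z^2
Ȟ^1: (7−2)−5=0 ⇒ 0
Ȟ^2: (2−0)−2=0 ⇒ 0

Ȟ^0 = Z^2, Ȟ^1 = 0, Ȟ^2 = 0
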